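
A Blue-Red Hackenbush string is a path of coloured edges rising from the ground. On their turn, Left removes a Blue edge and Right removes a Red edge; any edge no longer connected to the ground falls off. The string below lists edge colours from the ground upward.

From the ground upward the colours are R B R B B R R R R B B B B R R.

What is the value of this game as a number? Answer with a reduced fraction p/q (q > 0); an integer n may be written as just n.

-10119/16384

R: Left {  }, Right { 0 } → simplest -1
RB: Left { -1 }, Right { 0 } → simplest -1/2
RBR: Left { -1 }, Right { -1/2 0 } → simplest -3/4
RBRB: Left { -1 -3/4 }, Right { -1/2 0 } → simplest -5/8
RBRBB: Left { -1 -3/4 -5/8 }, Right { -1/2 0 } → simplest -9/16
RBRBBR: Left { -1 -3/4 -5/8 }, Right { -9/16 -1/2 0 } → simplest -19/32
RBRBBRR: Left { -1 -3/4 -5/8 }, Right { -19/32 -9/16 -1/2 0 } → simplest -39/64
RBRBBRRR: Left { -1 -3/4 -5/8 }, Right { -39/64 -19/32 -9/16 -1/2 0 } → simplest -79/128
RBRBBRRRR: Left { -1 -3/4 -5/8 }, Right { -79/128 -39/64 -19/32 -9/16 -1/2 0 } → simplest -159/256
RBRBBRRRRB: Left { -1 -3/4 -5/8 -159/256 }, Right { -79/128 -39/64 -19/32 -9/16 -1/2 0 } → simplest -317/512
RBRBBRRRRBB: Left { -1 -3/4 -5/8 -159/256 -317/512 }, Right { -79/128 -39/64 -19/32 -9/16 -1/2 0 } → simplest -633/1024
RBRBBRRRRBBB: Left { -1 -3/4 -5/8 -159/256 -317/512 -633/1024 }, Right { -79/128 -39/64 -19/32 -9/16 -1/2 0 } → simplest -1265/2048
RBRBBRRRRBBBB: Left { -1 -3/4 -5/8 -159/256 -317/512 -633/1024 -1265/2048 }, Right { -79/128 -39/64 -19/32 -9/16 -1/2 0 } → simplest -2529/4096
RBRBBRRRRBBBBR: Left { -1 -3/4 -5/8 -159/256 -317/512 -633/1024 -1265/2048 }, Right { -2529/4096 -79/128 -39/64 -19/32 -9/16 -1/2 0 } → simplest -5059/8192
RBRBBRRRRBBBBRR: Left { -1 -3/4 -5/8 -159/256 -317/512 -633/1024 -1265/2048 }, Right { -5059/8192 -2529/4096 -79/128 -39/64 -19/32 -9/16 -1/2 0 } → simplest -10119/16384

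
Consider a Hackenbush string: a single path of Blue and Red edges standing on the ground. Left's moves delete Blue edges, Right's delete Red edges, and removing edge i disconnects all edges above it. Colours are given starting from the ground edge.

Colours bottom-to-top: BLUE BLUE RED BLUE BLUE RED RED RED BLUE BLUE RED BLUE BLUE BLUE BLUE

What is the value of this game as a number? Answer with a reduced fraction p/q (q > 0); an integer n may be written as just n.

Recurse on prefixes of the 15-edge string BLUE BLUE RED BLUE BLUE RED RED RED BLUE BLUE RED BLUE BLUE BLUE BLUE:
G(B) = { 0 |  } → 1
G(BB) = { 0; 1 |  } → 2
G(BBR) = { 0; 1 | 2 } → 3/2
G(BBRB) = { 0; 1; 3/2 | 2 } → 7/4
G(BBRBB) = { 0; 1; 3/2; 7/4 | 2 } → 15/8
G(BBRBBR) = { 0; 1; 3/2; 7/4 | 15/8; 2 } → 29/16
G(BBRBBRR) = { 0; 1; 3/2; 7/4 | 29/16; 15/8; 2 } → 57/32
G(BBRBBRRR) = { 0; 1; 3/2; 7/4 | 57/32; 29/16; 15/8; 2 } → 113/64
G(BBRBBRRRB) = { 0; 1; 3/2; 7/4; 113/64 | 57/32; 29/16; 15/8; 2 } → 227/128
G(BBRBBRRRBB) = { 0; 1; 3/2; 7/4; 113/64; 227/128 | 57/32; 29/16; 15/8; 2 } → 455/256
G(BBRBBRRRBBR) = { 0; 1; 3/2; 7/4; 113/64; 227/128 | 455/256; 57/32; 29/16; 15/8; 2 } → 909/512
G(BBRBBRRRBBRB) = { 0; 1; 3/2; 7/4; 113/64; 227/128; 909/512 | 455/256; 57/32; 29/16; 15/8; 2 } → 1819/1024
G(BBRBBRRRBBRBB) = { 0; 1; 3/2; 7/4; 113/64; 227/128; 909/512; 1819/1024 | 455/256; 57/32; 29/16; 15/8; 2 } → 3639/2048
G(BBRBBRRRBBRBBB) = { 0; 1; 3/2; 7/4; 113/64; 227/128; 909/512; 1819/1024; 3639/2048 | 455/256; 57/32; 29/16; 15/8; 2 } → 7279/4096
G(BBRBBRRRBBRBBBB) = { 0; 1; 3/2; 7/4; 113/64; 227/128; 909/512; 1819/1024; 3639/2048; 7279/4096 | 455/256; 57/32; 29/16; 15/8; 2 } → 14559/8192

14559/8192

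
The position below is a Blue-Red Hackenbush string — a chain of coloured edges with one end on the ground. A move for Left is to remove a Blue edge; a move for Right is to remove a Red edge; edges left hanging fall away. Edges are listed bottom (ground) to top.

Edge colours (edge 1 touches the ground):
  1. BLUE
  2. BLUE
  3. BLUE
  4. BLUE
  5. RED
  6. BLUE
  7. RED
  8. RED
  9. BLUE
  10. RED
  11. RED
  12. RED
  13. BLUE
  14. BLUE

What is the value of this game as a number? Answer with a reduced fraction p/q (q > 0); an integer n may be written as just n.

3655/1024

Recurse on prefixes of the 14-edge string BLUE BLUE BLUE BLUE RED BLUE RED RED BLUE RED RED RED BLUE BLUE:
step 1: add BLUE to get B; options L={ 0 } R={ ∅ } → 1
step 2: add BLUE to get BB; options L={ 0; 1 } R={ ∅ } → 2
step 3: add BLUE to get BBB; options L={ 0; 1; 2 } R={ ∅ } → 3
step 4: add BLUE to get BBBB; options L={ 0; 1; 2; 3 } R={ ∅ } → 4
step 5: add RED to get BBBBR; options L={ 0; 1; 2; 3 } R={ 4 } → 7/2
step 6: add BLUE to get BBBBRB; options L={ 0; 1; 2; 3; 7/2 } R={ 4 } → 15/4
step 7: add RED to get BBBBRBR; options L={ 0; 1; 2; 3; 7/2 } R={ 15/4; 4 } → 29/8
step 8: add RED to get BBBBRBRR; options L={ 0; 1; 2; 3; 7/2 } R={ 29/8; 15/4; 4 } → 57/16
step 9: add BLUE to get BBBBRBRRB; options L={ 0; 1; 2; 3; 7/2; 57/16 } R={ 29/8; 15/4; 4 } → 115/32
step 10: add RED to get BBBBRBRRBR; options L={ 0; 1; 2; 3; 7/2; 57/16 } R={ 115/32; 29/8; 15/4; 4 } → 229/64
step 11: add RED to get BBBBRBRRBRR; options L={ 0; 1; 2; 3; 7/2; 57/16 } R={ 229/64; 115/32; 29/8; 15/4; 4 } → 457/128
step 12: add RED to get BBBBRBRRBRRR; options L={ 0; 1; 2; 3; 7/2; 57/16 } R={ 457/128; 229/64; 115/32; 29/8; 15/4; 4 } → 913/256
step 13: add BLUE to get BBBBRBRRBRRRB; options L={ 0; 1; 2; 3; 7/2; 57/16; 913/256 } R={ 457/128; 229/64; 115/32; 29/8; 15/4; 4 } → 1827/512
step 14: add BLUE to get BBBBRBRRBRRRBB; options L={ 0; 1; 2; 3; 7/2; 57/16; 913/256; 1827/512 } R={ 457/128; 229/64; 115/32; 29/8; 15/4; 4 } → 3655/1024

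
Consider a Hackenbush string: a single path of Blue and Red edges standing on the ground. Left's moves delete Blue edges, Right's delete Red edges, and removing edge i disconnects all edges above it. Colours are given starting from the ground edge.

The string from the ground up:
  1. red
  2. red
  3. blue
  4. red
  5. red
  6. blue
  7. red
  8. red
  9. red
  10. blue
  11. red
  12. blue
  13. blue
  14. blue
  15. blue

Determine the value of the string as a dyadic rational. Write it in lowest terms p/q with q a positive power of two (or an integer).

g_1 [r]  L=[—]  R=[0]  -> -1
g_2 [rr]  L=[—]  R=[-1 0]  -> -2
g_3 [rrb]  L=[-2]  R=[-1 0]  -> -3/2
g_4 [rrbr]  L=[-2]  R=[-3/2 -1 0]  -> -7/4
g_5 [rrbrr]  L=[-2]  R=[-7/4 -3/2 -1 0]  -> -15/8
g_6 [rrbrrb]  L=[-2 -15/8]  R=[-7/4 -3/2 -1 0]  -> -29/16
g_7 [rrbrrbr]  L=[-2 -15/8]  R=[-29/16 -7/4 -3/2 -1 0]  -> -59/32
g_8 [rrbrrbrr]  L=[-2 -15/8]  R=[-59/32 -29/16 -7/4 -3/2 -1 0]  -> -119/64
g_9 [rrbrrbrrr]  L=[-2 -15/8]  R=[-119/64 -59/32 -29/16 -7/4 -3/2 -1 0]  -> -239/128
g_10 [rrbrrbrrrb]  L=[-2 -15/8 -239/128]  R=[-119/64 -59/32 -29/16 -7/4 -3/2 -1 0]  -> -477/256
g_11 [rrbrrbrrrbr]  L=[-2 -15/8 -239/128]  R=[-477/256 -119/64 -59/32 -29/16 -7/4 -3/2 -1 0]  -> -955/512
g_12 [rrbrrbrrrbrb]  L=[-2 -15/8 -239/128 -955/512]  R=[-477/256 -119/64 -59/32 -29/16 -7/4 -3/2 -1 0]  -> -1909/1024
g_13 [rrbrrbrrrbrbb]  L=[-2 -15/8 -239/128 -955/512 -1909/1024]  R=[-477/256 -119/64 -59/32 -29/16 -7/4 -3/2 -1 0]  -> -3817/2048
g_14 [rrbrrbrrrbrbbb]  L=[-2 -15/8 -239/128 -955/512 -1909/1024 -3817/2048]  R=[-477/256 -119/64 -59/32 -29/16 -7/4 -3/2 -1 0]  -> -7633/4096
g_15 [rrbrrbrrrbrbbbb]  L=[-2 -15/8 -239/128 -955/512 -1909/1024 -3817/2048 -7633/4096]  R=[-477/256 -119/64 -59/32 -29/16 -7/4 -3/2 -1 0]  -> -15265/8192

-15265/8192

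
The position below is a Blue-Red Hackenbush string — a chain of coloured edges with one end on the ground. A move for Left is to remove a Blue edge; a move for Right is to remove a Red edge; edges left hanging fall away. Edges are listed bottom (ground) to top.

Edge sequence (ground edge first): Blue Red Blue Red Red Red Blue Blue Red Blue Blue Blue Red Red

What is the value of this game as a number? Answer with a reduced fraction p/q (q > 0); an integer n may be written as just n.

4537/8192

g_1 [B]  L=[0]  R=[]  ⇒ 1
g_2 [BR]  L=[0]  R=[1]  ⇒ 1/2
g_3 [BRB]  L=[0,1/2]  R=[1]  ⇒ 3/4
g_4 [BRBR]  L=[0,1/2]  R=[3/4,1]  ⇒ 5/8
g_5 [BRBRR]  L=[0,1/2]  R=[5/8,3/4,1]  ⇒ 9/16
g_6 [BRBRRR]  L=[0,1/2]  R=[9/16,5/8,3/4,1]  ⇒ 17/32
g_7 [BRBRRRB]  L=[0,1/2,17/32]  R=[9/16,5/8,3/4,1]  ⇒ 35/64
g_8 [BRBRRRBB]  L=[0,1/2,17/32,35/64]  R=[9/16,5/8,3/4,1]  ⇒ 71/128
g_9 [BRBRRRBBR]  L=[0,1/2,17/32,35/64]  R=[71/128,9/16,5/8,3/4,1]  ⇒ 141/256
g_10 [BRBRRRBBRB]  L=[0,1/2,17/32,35/64,141/256]  R=[71/128,9/16,5/8,3/4,1]  ⇒ 283/512
g_11 [BRBRRRBBRBB]  L=[0,1/2,17/32,35/64,141/256,283/512]  R=[71/128,9/16,5/8,3/4,1]  ⇒ 567/1024
g_12 [BRBRRRBBRBBB]  L=[0,1/2,17/32,35/64,141/256,283/512,567/1024]  R=[71/128,9/16,5/8,3/4,1]  ⇒ 1135/2048
g_13 [BRBRRRBBRBBBR]  L=[0,1/2,17/32,35/64,141/256,283/512,567/1024]  R=[1135/2048,71/128,9/16,5/8,3/4,1]  ⇒ 2269/4096
g_14 [BRBRRRBBRBBBRR]  L=[0,1/2,17/32,35/64,141/256,283/512,567/1024]  R=[2269/4096,1135/2048,71/128,9/16,5/8,3/4,1]  ⇒ 4537/8192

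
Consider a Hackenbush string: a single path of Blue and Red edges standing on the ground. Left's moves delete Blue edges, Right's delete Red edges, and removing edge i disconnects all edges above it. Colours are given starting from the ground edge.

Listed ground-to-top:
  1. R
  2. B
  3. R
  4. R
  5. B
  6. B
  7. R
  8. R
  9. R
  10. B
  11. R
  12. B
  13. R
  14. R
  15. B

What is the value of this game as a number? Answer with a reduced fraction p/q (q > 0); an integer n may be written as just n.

step 1: add R to get R; options L={ none } R={ 0 } — -1
step 2: add B to get RB; options L={ -1 } R={ 0 } — -1/2
step 3: add R to get RBR; options L={ -1 } R={ -1/2; 0 } — -3/4
step 4: add R to get RBRR; options L={ -1 } R={ -3/4; -1/2; 0 } — -7/8
step 5: add B to get RBRRB; options L={ -1; -7/8 } R={ -3/4; -1/2; 0 } — -13/16
step 6: add B to get RBRRBB; options L={ -1; -7/8; -13/16 } R={ -3/4; -1/2; 0 } — -25/32
step 7: add R to get RBRRBBR; options L={ -1; -7/8; -13/16 } R={ -25/32; -3/4; -1/2; 0 } — -51/64
step 8: add R to get RBRRBBRR; options L={ -1; -7/8; -13/16 } R={ -51/64; -25/32; -3/4; -1/2; 0 } — -103/128
step 9: add R to get RBRRBBRRR; options L={ -1; -7/8; -13/16 } R={ -103/128; -51/64; -25/32; -3/4; -1/2; 0 } — -207/256
step 10: add B to get RBRRBBRRRB; options L={ -1; -7/8; -13/16; -207/256 } R={ -103/128; -51/64; -25/32; -3/4; -1/2; 0 } — -413/512
step 11: add R to get RBRRBBRRRBR; options L={ -1; -7/8; -13/16; -207/256 } R={ -413/512; -103/128; -51/64; -25/32; -3/4; -1/2; 0 } — -827/1024
step 12: add B to get RBRRBBRRRBRB; options L={ -1; -7/8; -13/16; -207/256; -827/1024 } R={ -413/512; -103/128; -51/64; -25/32; -3/4; -1/2; 0 } — -1653/2048
step 13: add R to get RBRRBBRRRBRBR; options L={ -1; -7/8; -13/16; -207/256; -827/1024 } R={ -1653/2048; -413/512; -103/128; -51/64; -25/32; -3/4; -1/2; 0 } — -3307/4096
step 14: add R to get RBRRBBRRRBRBRR; options L={ -1; -7/8; -13/16; -207/256; -827/1024 } R={ -3307/4096; -1653/2048; -413/512; -103/128; -51/64; -25/32; -3/4; -1/2; 0 } — -6615/8192
step 15: add B to get RBRRBBRRRBRBRRB; options L={ -1; -7/8; -13/16; -207/256; -827/1024; -6615/8192 } R={ -3307/4096; -1653/2048; -413/512; -103/128; -51/64; -25/32; -3/4; -1/2; 0 } — -13229/16384

-13229/16384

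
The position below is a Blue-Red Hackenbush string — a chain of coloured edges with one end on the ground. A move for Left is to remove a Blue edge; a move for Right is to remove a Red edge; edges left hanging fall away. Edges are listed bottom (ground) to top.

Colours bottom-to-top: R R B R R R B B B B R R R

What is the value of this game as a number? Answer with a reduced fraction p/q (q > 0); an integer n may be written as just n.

-3855/2048

step 1: add R to get R; options L={  } R={ 0 } — -1
step 2: add R to get RR; options L={  } R={ -1,0 } — -2
step 3: add B to get RRB; options L={ -2 } R={ -1,0 } — -3/2
step 4: add R to get RRBR; options L={ -2 } R={ -3/2,-1,0 } — -7/4
step 5: add R to get RRBRR; options L={ -2 } R={ -7/4,-3/2,-1,0 } — -15/8
step 6: add R to get RRBRRR; options L={ -2 } R={ -15/8,-7/4,-3/2,-1,0 } — -31/16
step 7: add B to get RRBRRRB; options L={ -2,-31/16 } R={ -15/8,-7/4,-3/2,-1,0 } — -61/32
step 8: add B to get RRBRRRBB; options L={ -2,-31/16,-61/32 } R={ -15/8,-7/4,-3/2,-1,0 } — -121/64
step 9: add B to get RRBRRRBBB; options L={ -2,-31/16,-61/32,-121/64 } R={ -15/8,-7/4,-3/2,-1,0 } — -241/128
step 10: add B to get RRBRRRBBBB; options L={ -2,-31/16,-61/32,-121/64,-241/128 } R={ -15/8,-7/4,-3/2,-1,0 } — -481/256
step 11: add R to get RRBRRRBBBBR; options L={ -2,-31/16,-61/32,-121/64,-241/128 } R={ -481/256,-15/8,-7/4,-3/2,-1,0 } — -963/512
step 12: add R to get RRBRRRBBBBRR; options L={ -2,-31/16,-61/32,-121/64,-241/128 } R={ -963/512,-481/256,-15/8,-7/4,-3/2,-1,0 } — -1927/1024
step 13: add R to get RRBRRRBBBBRRR; options L={ -2,-31/16,-61/32,-121/64,-241/128 } R={ -1927/1024,-963/512,-481/256,-15/8,-7/4,-3/2,-1,0 } — -3855/2048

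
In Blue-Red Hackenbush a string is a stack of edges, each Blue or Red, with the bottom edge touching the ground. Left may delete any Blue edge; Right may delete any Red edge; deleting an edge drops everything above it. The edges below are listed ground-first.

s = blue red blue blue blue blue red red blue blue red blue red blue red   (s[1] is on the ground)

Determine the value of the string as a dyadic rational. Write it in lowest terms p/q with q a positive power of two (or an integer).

15573/16384

Build v(s[:k]) for k = 1..15, string s = blue red blue blue blue blue red red blue blue red blue red blue red.
v_1 [b]  L=[0]  R=[(no moves)]  → 1
v_2 [br]  L=[0]  R=[1]  → 1/2
v_3 [brb]  L=[0; 1/2]  R=[1]  → 3/4
v_4 [brbb]  L=[0; 1/2; 3/4]  R=[1]  → 7/8
v_5 [brbbb]  L=[0; 1/2; 3/4; 7/8]  R=[1]  → 15/16
v_6 [brbbbb]  L=[0; 1/2; 3/4; 7/8; 15/16]  R=[1]  → 31/32
v_7 [brbbbbr]  L=[0; 1/2; 3/4; 7/8; 15/16]  R=[31/32; 1]  → 61/64
v_8 [brbbbbrr]  L=[0; 1/2; 3/4; 7/8; 15/16]  R=[61/64; 31/32; 1]  → 121/128
v_9 [brbbbbrrb]  L=[0; 1/2; 3/4; 7/8; 15/16; 121/128]  R=[61/64; 31/32; 1]  → 243/256
v_10 [brbbbbrrbb]  L=[0; 1/2; 3/4; 7/8; 15/16; 121/128; 243/256]  R=[61/64; 31/32; 1]  → 487/512
v_11 [brbbbbrrbbr]  L=[0; 1/2; 3/4; 7/8; 15/16; 121/128; 243/256]  R=[487/512; 61/64; 31/32; 1]  → 973/1024
v_12 [brbbbbrrbbrb]  L=[0; 1/2; 3/4; 7/8; 15/16; 121/128; 243/256; 973/1024]  R=[487/512; 61/64; 31/32; 1]  → 1947/2048
v_13 [brbbbbrrbbrbr]  L=[0; 1/2; 3/4; 7/8; 15/16; 121/128; 243/256; 973/1024]  R=[1947/2048; 487/512; 61/64; 31/32; 1]  → 3893/4096
v_14 [brbbbbrrbbrbrb]  L=[0; 1/2; 3/4; 7/8; 15/16; 121/128; 243/256; 973/1024; 3893/4096]  R=[1947/2048; 487/512; 61/64; 31/32; 1]  → 7787/8192
v_15 [brbbbbrrbbrbrbr]  L=[0; 1/2; 3/4; 7/8; 15/16; 121/128; 243/256; 973/1024; 3893/4096]  R=[7787/8192; 1947/2048; 487/512; 61/64; 31/32; 1]  → 15573/16384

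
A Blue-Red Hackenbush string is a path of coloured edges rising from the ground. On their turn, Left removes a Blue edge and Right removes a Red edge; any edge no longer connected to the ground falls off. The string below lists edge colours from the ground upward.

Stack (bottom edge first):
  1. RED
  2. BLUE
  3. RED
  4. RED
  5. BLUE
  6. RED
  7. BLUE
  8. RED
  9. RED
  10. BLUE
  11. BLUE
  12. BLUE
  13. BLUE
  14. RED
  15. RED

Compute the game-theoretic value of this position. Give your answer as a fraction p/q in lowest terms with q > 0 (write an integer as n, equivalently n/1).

step 1: add RED to get R; options L={ · } R={ 0 } → -1
step 2: add BLUE to get RB; options L={ -1 } R={ 0 } → -1/2
step 3: add RED to get RBR; options L={ -1 } R={ -1/2; 0 } → -3/4
step 4: add RED to get RBRR; options L={ -1 } R={ -3/4; -1/2; 0 } → -7/8
step 5: add BLUE to get RBRRB; options L={ -1; -7/8 } R={ -3/4; -1/2; 0 } → -13/16
step 6: add RED to get RBRRBR; options L={ -1; -7/8 } R={ -13/16; -3/4; -1/2; 0 } → -27/32
step 7: add BLUE to get RBRRBRB; options L={ -1; -7/8; -27/32 } R={ -13/16; -3/4; -1/2; 0 } → -53/64
step 8: add RED to get RBRRBRBR; options L={ -1; -7/8; -27/32 } R={ -53/64; -13/16; -3/4; -1/2; 0 } → -107/128
step 9: add RED to get RBRRBRBRR; options L={ -1; -7/8; -27/32 } R={ -107/128; -53/64; -13/16; -3/4; -1/2; 0 } → -215/256
step 10: add BLUE to get RBRRBRBRRB; options L={ -1; -7/8; -27/32; -215/256 } R={ -107/128; -53/64; -13/16; -3/4; -1/2; 0 } → -429/512
step 11: add BLUE to get RBRRBRBRRBB; options L={ -1; -7/8; -27/32; -215/256; -429/512 } R={ -107/128; -53/64; -13/16; -3/4; -1/2; 0 } → -857/1024
step 12: add BLUE to get RBRRBRBRRBBB; options L={ -1; -7/8; -27/32; -215/256; -429/512; -857/1024 } R={ -107/128; -53/64; -13/16; -3/4; -1/2; 0 } → -1713/2048
step 13: add BLUE to get RBRRBRBRRBBBB; options L={ -1; -7/8; -27/32; -215/256; -429/512; -857/1024; -1713/2048 } R={ -107/128; -53/64; -13/16; -3/4; -1/2; 0 } → -3425/4096
step 14: add RED to get RBRRBRBRRBBBBR; options L={ -1; -7/8; -27/32; -215/256; -429/512; -857/1024; -1713/2048 } R={ -3425/4096; -107/128; -53/64; -13/16; -3/4; -1/2; 0 } → -6851/8192
step 15: add RED to get RBRRBRBRRBBBBRR; options L={ -1; -7/8; -27/32; -215/256; -429/512; -857/1024; -1713/2048 } R={ -6851/8192; -3425/4096; -107/128; -53/64; -13/16; -3/4; -1/2; 0 } → -13703/16384

-13703/16384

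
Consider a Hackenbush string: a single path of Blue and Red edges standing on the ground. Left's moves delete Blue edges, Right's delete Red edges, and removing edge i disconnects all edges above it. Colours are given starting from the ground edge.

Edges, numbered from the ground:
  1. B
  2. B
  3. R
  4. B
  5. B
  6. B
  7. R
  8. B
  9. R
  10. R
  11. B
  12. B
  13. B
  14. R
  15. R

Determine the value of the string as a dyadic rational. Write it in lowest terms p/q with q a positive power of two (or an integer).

15673/8192

Build v(s[:k]) for k = 1..15, string s = B B R B B B R B R R B B B R R.
v_1 [B]  L=[0]  R=[—]  gives 1
v_2 [BB]  L=[0, 1]  R=[—]  gives 2
v_3 [BBR]  L=[0, 1]  R=[2]  gives 3/2
v_4 [BBRB]  L=[0, 1, 3/2]  R=[2]  gives 7/4
v_5 [BBRBB]  L=[0, 1, 3/2, 7/4]  R=[2]  gives 15/8
v_6 [BBRBBB]  L=[0, 1, 3/2, 7/4, 15/8]  R=[2]  gives 31/16
v_7 [BBRBBBR]  L=[0, 1, 3/2, 7/4, 15/8]  R=[31/16, 2]  gives 61/32
v_8 [BBRBBBRB]  L=[0, 1, 3/2, 7/4, 15/8, 61/32]  R=[31/16, 2]  gives 123/64
v_9 [BBRBBBRBR]  L=[0, 1, 3/2, 7/4, 15/8, 61/32]  R=[123/64, 31/16, 2]  gives 245/128
v_10 [BBRBBBRBRR]  L=[0, 1, 3/2, 7/4, 15/8, 61/32]  R=[245/128, 123/64, 31/16, 2]  gives 489/256
v_11 [BBRBBBRBRRB]  L=[0, 1, 3/2, 7/4, 15/8, 61/32, 489/256]  R=[245/128, 123/64, 31/16, 2]  gives 979/512
v_12 [BBRBBBRBRRBB]  L=[0, 1, 3/2, 7/4, 15/8, 61/32, 489/256, 979/512]  R=[245/128, 123/64, 31/16, 2]  gives 1959/1024
v_13 [BBRBBBRBRRBBB]  L=[0, 1, 3/2, 7/4, 15/8, 61/32, 489/256, 979/512, 1959/1024]  R=[245/128, 123/64, 31/16, 2]  gives 3919/2048
v_14 [BBRBBBRBRRBBBR]  L=[0, 1, 3/2, 7/4, 15/8, 61/32, 489/256, 979/512, 1959/1024]  R=[3919/2048, 245/128, 123/64, 31/16, 2]  gives 7837/4096
v_15 [BBRBBBRBRRBBBRR]  L=[0, 1, 3/2, 7/4, 15/8, 61/32, 489/256, 979/512, 1959/1024]  R=[7837/4096, 3919/2048, 245/128, 123/64, 31/16, 2]  gives 15673/8192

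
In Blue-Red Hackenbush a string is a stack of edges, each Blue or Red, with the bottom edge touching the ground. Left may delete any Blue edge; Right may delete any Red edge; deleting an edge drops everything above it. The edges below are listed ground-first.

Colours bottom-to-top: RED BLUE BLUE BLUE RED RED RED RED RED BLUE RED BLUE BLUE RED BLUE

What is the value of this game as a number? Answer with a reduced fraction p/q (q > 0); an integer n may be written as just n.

Build g(s[:k]) for k = 1..15, string s = RED BLUE BLUE BLUE RED RED RED RED RED BLUE RED BLUE BLUE RED BLUE.
1 of 15 · R · max L −∞ · min R 0 → -1
2 of 15 · RB · max L -1 · min R 0 → -1/2
3 of 15 · RBB · max L -1/2 · min R 0 → -1/4
4 of 15 · RBBB · max L -1/4 · min R 0 → -1/8
5 of 15 · RBBBR · max L -1/4 · min R -1/8 → -3/16
6 of 15 · RBBBRR · max L -1/4 · min R -3/16 → -7/32
7 of 15 · RBBBRRR · max L -1/4 · min R -7/32 → -15/64
8 of 15 · RBBBRRRR · max L -1/4 · min R -15/64 → -31/128
9 of 15 · RBBBRRRRR · max L -1/4 · min R -31/128 → -63/256
10 of 15 · RBBBRRRRRB · max L -63/256 · min R -31/128 → -125/512
11 of 15 · RBBBRRRRRBR · max L -63/256 · min R -125/512 → -251/1024
12 of 15 · RBBBRRRRRBRB · max L -251/1024 · min R -125/512 → -501/2048
13 of 15 · RBBBRRRRRBRBB · max L -501/2048 · min R -125/512 → -1001/4096
14 of 15 · RBBBRRRRRBRBBR · max L -501/2048 · min R -1001/4096 → -2003/8192
15 of 15 · RBBBRRRRRBRBBRB · max L -2003/8192 · min R -1001/4096 → -4005/16384

-4005/16384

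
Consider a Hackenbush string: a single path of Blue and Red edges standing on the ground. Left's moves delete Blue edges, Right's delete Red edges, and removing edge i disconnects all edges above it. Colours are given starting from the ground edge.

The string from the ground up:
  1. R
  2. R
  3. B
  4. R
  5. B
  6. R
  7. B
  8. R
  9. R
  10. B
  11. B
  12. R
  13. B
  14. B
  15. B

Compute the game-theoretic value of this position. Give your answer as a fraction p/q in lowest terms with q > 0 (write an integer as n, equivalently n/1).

-13713/8192

val(R) = { · | 0 } — -1
val(RR) = { · | -1; 0 } — -2
val(RRB) = { -2 | -1; 0 } — -3/2
val(RRBR) = { -2 | -3/2; -1; 0 } — -7/4
val(RRBRB) = { -2; -7/4 | -3/2; -1; 0 } — -13/8
val(RRBRBR) = { -2; -7/4 | -13/8; -3/2; -1; 0 } — -27/16
val(RRBRBRB) = { -2; -7/4; -27/16 | -13/8; -3/2; -1; 0 } — -53/32
val(RRBRBRBR) = { -2; -7/4; -27/16 | -53/32; -13/8; -3/2; -1; 0 } — -107/64
val(RRBRBRBRR) = { -2; -7/4; -27/16 | -107/64; -53/32; -13/8; -3/2; -1; 0 } — -215/128
val(RRBRBRBRRB) = { -2; -7/4; -27/16; -215/128 | -107/64; -53/32; -13/8; -3/2; -1; 0 } — -429/256
val(RRBRBRBRRBB) = { -2; -7/4; -27/16; -215/128; -429/256 | -107/64; -53/32; -13/8; -3/2; -1; 0 } — -857/512
val(RRBRBRBRRBBR) = { -2; -7/4; -27/16; -215/128; -429/256 | -857/512; -107/64; -53/32; -13/8; -3/2; -1; 0 } — -1715/1024
val(RRBRBRBRRBBRB) = { -2; -7/4; -27/16; -215/128; -429/256; -1715/1024 | -857/512; -107/64; -53/32; -13/8; -3/2; -1; 0 } — -3429/2048
val(RRBRBRBRRBBRBB) = { -2; -7/4; -27/16; -215/128; -429/256; -1715/1024; -3429/2048 | -857/512; -107/64; -53/32; -13/8; -3/2; -1; 0 } — -6857/4096
val(RRBRBRBRRBBRBBB) = { -2; -7/4; -27/16; -215/128; -429/256; -1715/1024; -3429/2048; -6857/4096 | -857/512; -107/64; -53/32; -13/8; -3/2; -1; 0 } — -13713/8192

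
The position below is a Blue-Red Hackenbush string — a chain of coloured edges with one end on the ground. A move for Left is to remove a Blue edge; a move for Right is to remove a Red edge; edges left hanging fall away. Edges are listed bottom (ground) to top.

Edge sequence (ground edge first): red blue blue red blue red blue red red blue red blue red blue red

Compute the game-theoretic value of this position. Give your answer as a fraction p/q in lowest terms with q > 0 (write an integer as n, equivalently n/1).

-5547/16384

g_1 [r]  L=[∅]  R=[0]  => -1
g_2 [rb]  L=[-1]  R=[0]  => -1/2
g_3 [rbb]  L=[-1, -1/2]  R=[0]  => -1/4
g_4 [rbbr]  L=[-1, -1/2]  R=[-1/4, 0]  => -3/8
g_5 [rbbrb]  L=[-1, -1/2, -3/8]  R=[-1/4, 0]  => -5/16
g_6 [rbbrbr]  L=[-1, -1/2, -3/8]  R=[-5/16, -1/4, 0]  => -11/32
g_7 [rbbrbrb]  L=[-1, -1/2, -3/8, -11/32]  R=[-5/16, -1/4, 0]  => -21/64
g_8 [rbbrbrbr]  L=[-1, -1/2, -3/8, -11/32]  R=[-21/64, -5/16, -1/4, 0]  => -43/128
g_9 [rbbrbrbrr]  L=[-1, -1/2, -3/8, -11/32]  R=[-43/128, -21/64, -5/16, -1/4, 0]  => -87/256
g_10 [rbbrbrbrrb]  L=[-1, -1/2, -3/8, -11/32, -87/256]  R=[-43/128, -21/64, -5/16, -1/4, 0]  => -173/512
g_11 [rbbrbrbrrbr]  L=[-1, -1/2, -3/8, -11/32, -87/256]  R=[-173/512, -43/128, -21/64, -5/16, -1/4, 0]  => -347/1024
g_12 [rbbrbrbrrbrb]  L=[-1, -1/2, -3/8, -11/32, -87/256, -347/1024]  R=[-173/512, -43/128, -21/64, -5/16, -1/4, 0]  => -693/2048
g_13 [rbbrbrbrrbrbr]  L=[-1, -1/2, -3/8, -11/32, -87/256, -347/1024]  R=[-693/2048, -173/512, -43/128, -21/64, -5/16, -1/4, 0]  => -1387/4096
g_14 [rbbrbrbrrbrbrb]  L=[-1, -1/2, -3/8, -11/32, -87/256, -347/1024, -1387/4096]  R=[-693/2048, -173/512, -43/128, -21/64, -5/16, -1/4, 0]  => -2773/8192
g_15 [rbbrbrbrrbrbrbr]  L=[-1, -1/2, -3/8, -11/32, -87/256, -347/1024, -1387/4096]  R=[-2773/8192, -693/2048, -173/512, -43/128, -21/64, -5/16, -1/4, 0]  => -5547/16384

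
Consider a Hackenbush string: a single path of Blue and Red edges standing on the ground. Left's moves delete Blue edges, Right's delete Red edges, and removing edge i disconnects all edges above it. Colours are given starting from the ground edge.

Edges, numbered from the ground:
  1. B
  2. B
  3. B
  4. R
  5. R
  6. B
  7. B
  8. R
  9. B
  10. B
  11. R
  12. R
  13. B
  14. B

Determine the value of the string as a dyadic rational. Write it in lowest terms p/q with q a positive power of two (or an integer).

v_1 [B]  L=[0]  R=[—]  gives 1
v_2 [BB]  L=[0, 1]  R=[—]  gives 2
v_3 [BBB]  L=[0, 1, 2]  R=[—]  gives 3
v_4 [BBBR]  L=[0, 1, 2]  R=[3]  gives 5/2
v_5 [BBBRR]  L=[0, 1, 2]  R=[5/2, 3]  gives 9/4
v_6 [BBBRRB]  L=[0, 1, 2, 9/4]  R=[5/2, 3]  gives 19/8
v_7 [BBBRRBB]  L=[0, 1, 2, 9/4, 19/8]  R=[5/2, 3]  gives 39/16
v_8 [BBBRRBBR]  L=[0, 1, 2, 9/4, 19/8]  R=[39/16, 5/2, 3]  gives 77/32
v_9 [BBBRRBBRB]  L=[0, 1, 2, 9/4, 19/8, 77/32]  R=[39/16, 5/2, 3]  gives 155/64
v_10 [BBBRRBBRBB]  L=[0, 1, 2, 9/4, 19/8, 77/32, 155/64]  R=[39/16, 5/2, 3]  gives 311/128
v_11 [BBBRRBBRBBR]  L=[0, 1, 2, 9/4, 19/8, 77/32, 155/64]  R=[311/128, 39/16, 5/2, 3]  gives 621/256
v_12 [BBBRRBBRBBRR]  L=[0, 1, 2, 9/4, 19/8, 77/32, 155/64]  R=[621/256, 311/128, 39/16, 5/2, 3]  gives 1241/512
v_13 [BBBRRBBRBBRRB]  L=[0, 1, 2, 9/4, 19/8, 77/32, 155/64, 1241/512]  R=[621/256, 311/128, 39/16, 5/2, 3]  gives 2483/1024
v_14 [BBBRRBBRBBRRBB]  L=[0, 1, 2, 9/4, 19/8, 77/32, 155/64, 1241/512, 2483/1024]  R=[621/256, 311/128, 39/16, 5/2, 3]  gives 4967/2048

4967/2048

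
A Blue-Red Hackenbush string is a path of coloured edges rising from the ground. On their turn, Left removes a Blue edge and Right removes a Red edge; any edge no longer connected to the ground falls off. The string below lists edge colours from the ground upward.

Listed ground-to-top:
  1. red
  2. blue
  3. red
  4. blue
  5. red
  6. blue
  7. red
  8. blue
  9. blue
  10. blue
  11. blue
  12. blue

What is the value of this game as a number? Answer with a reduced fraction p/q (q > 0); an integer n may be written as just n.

Recurse on prefixes of the 12-edge string red blue red blue red blue red blue blue blue blue blue:
r: Left {  }, Right { 0 } gives simplest -1
rb: Left { -1 }, Right { 0 } gives simplest -1/2
rbr: Left { -1 }, Right { -1/2; 0 } gives simplest -3/4
rbrb: Left { -1; -3/4 }, Right { -1/2; 0 } gives simplest -5/8
rbrbr: Left { -1; -3/4 }, Right { -5/8; -1/2; 0 } gives simplest -11/16
rbrbrb: Left { -1; -3/4; -11/16 }, Right { -5/8; -1/2; 0 } gives simplest -21/32
rbrbrbr: Left { -1; -3/4; -11/16 }, Right { -21/32; -5/8; -1/2; 0 } gives simplest -43/64
rbrbrbrb: Left { -1; -3/4; -11/16; -43/64 }, Right { -21/32; -5/8; -1/2; 0 } gives simplest -85/128
rbrbrbrbb: Left { -1; -3/4; -11/16; -43/64; -85/128 }, Right { -21/32; -5/8; -1/2; 0 } gives simplest -169/256
rbrbrbrbbb: Left { -1; -3/4; -11/16; -43/64; -85/128; -169/256 }, Right { -21/32; -5/8; -1/2; 0 } gives simplest -337/512
rbrbrbrbbbb: Left { -1; -3/4; -11/16; -43/64; -85/128; -169/256; -337/512 }, Right { -21/32; -5/8; -1/2; 0 } gives simplest -673/1024
rbrbrbrbbbbb: Left { -1; -3/4; -11/16; -43/64; -85/128; -169/256; -337/512; -673/1024 }, Right { -21/32; -5/8; -1/2; 0 } gives simplest -1345/2048

-1345/2048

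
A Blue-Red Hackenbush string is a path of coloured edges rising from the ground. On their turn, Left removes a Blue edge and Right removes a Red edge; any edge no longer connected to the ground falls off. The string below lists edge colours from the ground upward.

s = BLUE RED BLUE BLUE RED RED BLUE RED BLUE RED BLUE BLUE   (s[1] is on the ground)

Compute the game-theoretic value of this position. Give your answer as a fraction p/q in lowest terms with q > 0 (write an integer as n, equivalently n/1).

1623/2048

step 1: add BLUE to get B; options L={ 0 } R={ · } — 1
step 2: add RED to get BR; options L={ 0 } R={ 1 } — 1/2
step 3: add BLUE to get BRB; options L={ 0,1/2 } R={ 1 } — 3/4
step 4: add BLUE to get BRBB; options L={ 0,1/2,3/4 } R={ 1 } — 7/8
step 5: add RED to get BRBBR; options L={ 0,1/2,3/4 } R={ 7/8,1 } — 13/16
step 6: add RED to get BRBBRR; options L={ 0,1/2,3/4 } R={ 13/16,7/8,1 } — 25/32
step 7: add BLUE to get BRBBRRB; options L={ 0,1/2,3/4,25/32 } R={ 13/16,7/8,1 } — 51/64
step 8: add RED to get BRBBRRBR; options L={ 0,1/2,3/4,25/32 } R={ 51/64,13/16,7/8,1 } — 101/128
step 9: add BLUE to get BRBBRRBRB; options L={ 0,1/2,3/4,25/32,101/128 } R={ 51/64,13/16,7/8,1 } — 203/256
step 10: add RED to get BRBBRRBRBR; options L={ 0,1/2,3/4,25/32,101/128 } R={ 203/256,51/64,13/16,7/8,1 } — 405/512
step 11: add BLUE to get BRBBRRBRBRB; options L={ 0,1/2,3/4,25/32,101/128,405/512 } R={ 203/256,51/64,13/16,7/8,1 } — 811/1024
step 12: add BLUE to get BRBBRRBRBRBB; options L={ 0,1/2,3/4,25/32,101/128,405/512,811/1024 } R={ 203/256,51/64,13/16,7/8,1 } — 1623/2048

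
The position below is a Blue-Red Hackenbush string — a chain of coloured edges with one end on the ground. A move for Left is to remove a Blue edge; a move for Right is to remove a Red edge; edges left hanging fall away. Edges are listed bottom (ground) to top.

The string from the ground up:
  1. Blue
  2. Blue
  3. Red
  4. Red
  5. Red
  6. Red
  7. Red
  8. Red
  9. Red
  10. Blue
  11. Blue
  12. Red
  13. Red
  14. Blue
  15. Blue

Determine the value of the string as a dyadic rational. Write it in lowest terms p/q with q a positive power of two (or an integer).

8295/8192

edge 1 of 15 (Blue): { 0 | (no moves) } ⇒ 1
edge 2 of 15 (Blue): { 0 1 | (no moves) } ⇒ 2
edge 3 of 15 (Red): { 0 1 | 2 } ⇒ 3/2
edge 4 of 15 (Red): { 0 1 | 3/2 2 } ⇒ 5/4
edge 5 of 15 (Red): { 0 1 | 5/4 3/2 2 } ⇒ 9/8
edge 6 of 15 (Red): { 0 1 | 9/8 5/4 3/2 2 } ⇒ 17/16
edge 7 of 15 (Red): { 0 1 | 17/16 9/8 5/4 3/2 2 } ⇒ 33/32
edge 8 of 15 (Red): { 0 1 | 33/32 17/16 9/8 5/4 3/2 2 } ⇒ 65/64
edge 9 of 15 (Red): { 0 1 | 65/64 33/32 17/16 9/8 5/4 3/2 2 } ⇒ 129/128
edge 10 of 15 (Blue): { 0 1 129/128 | 65/64 33/32 17/16 9/8 5/4 3/2 2 } ⇒ 259/256
edge 11 of 15 (Blue): { 0 1 129/128 259/256 | 65/64 33/32 17/16 9/8 5/4 3/2 2 } ⇒ 519/512
edge 12 of 15 (Red): { 0 1 129/128 259/256 | 519/512 65/64 33/32 17/16 9/8 5/4 3/2 2 } ⇒ 1037/1024
edge 13 of 15 (Red): { 0 1 129/128 259/256 | 1037/1024 519/512 65/64 33/32 17/16 9/8 5/4 3/2 2 } ⇒ 2073/2048
edge 14 of 15 (Blue): { 0 1 129/128 259/256 2073/2048 | 1037/1024 519/512 65/64 33/32 17/16 9/8 5/4 3/2 2 } ⇒ 4147/4096
edge 15 of 15 (Blue): { 0 1 129/128 259/256 2073/2048 4147/4096 | 1037/1024 519/512 65/64 33/32 17/16 9/8 5/4 3/2 2 } ⇒ 8295/8192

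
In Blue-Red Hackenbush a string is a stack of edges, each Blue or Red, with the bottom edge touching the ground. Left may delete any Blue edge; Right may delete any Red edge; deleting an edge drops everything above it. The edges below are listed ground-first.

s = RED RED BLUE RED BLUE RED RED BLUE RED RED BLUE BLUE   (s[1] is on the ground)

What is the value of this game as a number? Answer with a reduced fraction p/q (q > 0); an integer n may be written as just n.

-1753/1024

step 1: add RED to get R; options L={ ∅ } R={ 0 } = -1
step 2: add RED to get RR; options L={ ∅ } R={ -1,0 } = -2
step 3: add BLUE to get RRB; options L={ -2 } R={ -1,0 } = -3/2
step 4: add RED to get RRBR; options L={ -2 } R={ -3/2,-1,0 } = -7/4
step 5: add BLUE to get RRBRB; options L={ -2,-7/4 } R={ -3/2,-1,0 } = -13/8
step 6: add RED to get RRBRBR; options L={ -2,-7/4 } R={ -13/8,-3/2,-1,0 } = -27/16
step 7: add RED to get RRBRBRR; options L={ -2,-7/4 } R={ -27/16,-13/8,-3/2,-1,0 } = -55/32
step 8: add BLUE to get RRBRBRRB; options L={ -2,-7/4,-55/32 } R={ -27/16,-13/8,-3/2,-1,0 } = -109/64
step 9: add RED to get RRBRBRRBR; options L={ -2,-7/4,-55/32 } R={ -109/64,-27/16,-13/8,-3/2,-1,0 } = -219/128
step 10: add RED to get RRBRBRRBRR; options L={ -2,-7/4,-55/32 } R={ -219/128,-109/64,-27/16,-13/8,-3/2,-1,0 } = -439/256
step 11: add BLUE to get RRBRBRRBRRB; options L={ -2,-7/4,-55/32,-439/256 } R={ -219/128,-109/64,-27/16,-13/8,-3/2,-1,0 } = -877/512
step 12: add BLUE to get RRBRBRRBRRBB; options L={ -2,-7/4,-55/32,-439/256,-877/512 } R={ -219/128,-109/64,-27/16,-13/8,-3/2,-1,0 } = -1753/1024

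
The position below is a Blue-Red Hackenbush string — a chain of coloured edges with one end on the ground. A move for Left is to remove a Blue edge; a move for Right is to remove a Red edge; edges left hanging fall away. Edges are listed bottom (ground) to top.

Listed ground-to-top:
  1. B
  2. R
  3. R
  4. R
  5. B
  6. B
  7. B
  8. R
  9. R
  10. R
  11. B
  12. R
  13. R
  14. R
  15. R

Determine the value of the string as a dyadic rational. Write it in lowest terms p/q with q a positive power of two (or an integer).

3617/16384

Recurse on prefixes of the 15-edge string B R R R B B B R R R B R R R R:
g_1 [B]  L=[0]  R=[(no moves)]  gives 1
g_2 [BR]  L=[0]  R=[1]  gives 1/2
g_3 [BRR]  L=[0]  R=[1/2, 1]  gives 1/4
g_4 [BRRR]  L=[0]  R=[1/4, 1/2, 1]  gives 1/8
g_5 [BRRRB]  L=[0, 1/8]  R=[1/4, 1/2, 1]  gives 3/16
g_6 [BRRRBB]  L=[0, 1/8, 3/16]  R=[1/4, 1/2, 1]  gives 7/32
g_7 [BRRRBBB]  L=[0, 1/8, 3/16, 7/32]  R=[1/4, 1/2, 1]  gives 15/64
g_8 [BRRRBBBR]  L=[0, 1/8, 3/16, 7/32]  R=[15/64, 1/4, 1/2, 1]  gives 29/128
g_9 [BRRRBBBRR]  L=[0, 1/8, 3/16, 7/32]  R=[29/128, 15/64, 1/4, 1/2, 1]  gives 57/256
g_10 [BRRRBBBRRR]  L=[0, 1/8, 3/16, 7/32]  R=[57/256, 29/128, 15/64, 1/4, 1/2, 1]  gives 113/512
g_11 [BRRRBBBRRRB]  L=[0, 1/8, 3/16, 7/32, 113/512]  R=[57/256, 29/128, 15/64, 1/4, 1/2, 1]  gives 227/1024
g_12 [BRRRBBBRRRBR]  L=[0, 1/8, 3/16, 7/32, 113/512]  R=[227/1024, 57/256, 29/128, 15/64, 1/4, 1/2, 1]  gives 453/2048
g_13 [BRRRBBBRRRBRR]  L=[0, 1/8, 3/16, 7/32, 113/512]  R=[453/2048, 227/1024, 57/256, 29/128, 15/64, 1/4, 1/2, 1]  gives 905/4096
g_14 [BRRRBBBRRRBRRR]  L=[0, 1/8, 3/16, 7/32, 113/512]  R=[905/4096, 453/2048, 227/1024, 57/256, 29/128, 15/64, 1/4, 1/2, 1]  gives 1809/8192
g_15 [BRRRBBBRRRBRRRR]  L=[0, 1/8, 3/16, 7/32, 113/512]  R=[1809/8192, 905/4096, 453/2048, 227/1024, 57/256, 29/128, 15/64, 1/4, 1/2, 1]  gives 3617/16384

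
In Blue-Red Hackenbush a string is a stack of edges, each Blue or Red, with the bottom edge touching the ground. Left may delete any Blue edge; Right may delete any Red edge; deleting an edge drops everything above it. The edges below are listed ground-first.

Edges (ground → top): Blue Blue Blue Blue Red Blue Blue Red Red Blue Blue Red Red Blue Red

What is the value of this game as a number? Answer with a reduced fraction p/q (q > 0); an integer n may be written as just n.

Recurse on prefixes of the 15-edge string Blue Blue Blue Blue Red Blue Blue Red Red Blue Blue Red Red Blue Red:
B: Left { 0 }, Right { · } => simplest 1
BB: Left { 0,1 }, Right { · } => simplest 2
BBB: Left { 0,1,2 }, Right { · } => simplest 3
BBBB: Left { 0,1,2,3 }, Right { · } => simplest 4
BBBBR: Left { 0,1,2,3 }, Right { 4 } => simplest 7/2
BBBBRB: Left { 0,1,2,3,7/2 }, Right { 4 } => simplest 15/4
BBBBRBB: Left { 0,1,2,3,7/2,15/4 }, Right { 4 } => simplest 31/8
BBBBRBBR: Left { 0,1,2,3,7/2,15/4 }, Right { 31/8,4 } => simplest 61/16
BBBBRBBRR: Left { 0,1,2,3,7/2,15/4 }, Right { 61/16,31/8,4 } => simplest 121/32
BBBBRBBRRB: Left { 0,1,2,3,7/2,15/4,121/32 }, Right { 61/16,31/8,4 } => simplest 243/64
BBBBRBBRRBB: Left { 0,1,2,3,7/2,15/4,121/32,243/64 }, Right { 61/16,31/8,4 } => simplest 487/128
BBBBRBBRRBBR: Left { 0,1,2,3,7/2,15/4,121/32,243/64 }, Right { 487/128,61/16,31/8,4 } => simplest 973/256
BBBBRBBRRBBRR: Left { 0,1,2,3,7/2,15/4,121/32,243/64 }, Right { 973/256,487/128,61/16,31/8,4 } => simplest 1945/512
BBBBRBBRRBBRRB: Left { 0,1,2,3,7/2,15/4,121/32,243/64,1945/512 }, Right { 973/256,487/128,61/16,31/8,4 } => simplest 3891/1024
BBBBRBBRRBBRRBR: Left { 0,1,2,3,7/2,15/4,121/32,243/64,1945/512 }, Right { 3891/1024,973/256,487/128,61/16,31/8,4 } => simplest 7781/2048

7781/2048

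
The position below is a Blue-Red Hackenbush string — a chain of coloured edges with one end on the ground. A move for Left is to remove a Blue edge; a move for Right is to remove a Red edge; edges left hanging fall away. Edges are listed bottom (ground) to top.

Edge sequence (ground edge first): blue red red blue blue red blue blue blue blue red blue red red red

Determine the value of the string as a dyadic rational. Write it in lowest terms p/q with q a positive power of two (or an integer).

Prefix values for blue red red blue blue red blue blue blue blue red blue red red red via {L|R} + simplicity:
1 of 15 · b · max L 0 · min R +∞ gives 1
2 of 15 · br · max L 0 · min R 1 gives 1/2
3 of 15 · brr · max L 0 · min R 1/2 gives 1/4
4 of 15 · brrb · max L 1/4 · min R 1/2 gives 3/8
5 of 15 · brrbb · max L 3/8 · min R 1/2 gives 7/16
6 of 15 · brrbbr · max L 3/8 · min R 7/16 gives 13/32
7 of 15 · brrbbrb · max L 13/32 · min R 7/16 gives 27/64
8 of 15 · brrbbrbb · max L 27/64 · min R 7/16 gives 55/128
9 of 15 · brrbbrbbb · max L 55/128 · min R 7/16 gives 111/256
10 of 15 · brrbbrbbbb · max L 111/256 · min R 7/16 gives 223/512
11 of 15 · brrbbrbbbbr · max L 111/256 · min R 223/512 gives 445/1024
12 of 15 · brrbbrbbbbrb · max L 445/1024 · min R 223/512 gives 891/2048
13 of 15 · brrbbrbbbbrbr · max L 445/1024 · min R 891/2048 gives 1781/4096
14 of 15 · brrbbrbbbbrbrr · max L 445/1024 · min R 1781/4096 gives 3561/8192
15 of 15 · brrbbrbbbbrbrrr · max L 445/1024 · min R 3561/8192 gives 7121/16384

7121/16384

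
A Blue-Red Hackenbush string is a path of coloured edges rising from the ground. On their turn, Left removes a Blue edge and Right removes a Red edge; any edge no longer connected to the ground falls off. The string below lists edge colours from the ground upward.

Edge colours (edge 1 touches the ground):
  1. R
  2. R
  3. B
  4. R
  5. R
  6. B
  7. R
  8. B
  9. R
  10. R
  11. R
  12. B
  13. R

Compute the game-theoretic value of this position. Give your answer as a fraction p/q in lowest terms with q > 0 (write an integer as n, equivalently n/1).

-3771/2048

v_1 [R]  L=[none]  R=[0]  = -1
v_2 [RR]  L=[none]  R=[-1, 0]  = -2
v_3 [RRB]  L=[-2]  R=[-1, 0]  = -3/2
v_4 [RRBR]  L=[-2]  R=[-3/2, -1, 0]  = -7/4
v_5 [RRBRR]  L=[-2]  R=[-7/4, -3/2, -1, 0]  = -15/8
v_6 [RRBRRB]  L=[-2, -15/8]  R=[-7/4, -3/2, -1, 0]  = -29/16
v_7 [RRBRRBR]  L=[-2, -15/8]  R=[-29/16, -7/4, -3/2, -1, 0]  = -59/32
v_8 [RRBRRBRB]  L=[-2, -15/8, -59/32]  R=[-29/16, -7/4, -3/2, -1, 0]  = -117/64
v_9 [RRBRRBRBR]  L=[-2, -15/8, -59/32]  R=[-117/64, -29/16, -7/4, -3/2, -1, 0]  = -235/128
v_10 [RRBRRBRBRR]  L=[-2, -15/8, -59/32]  R=[-235/128, -117/64, -29/16, -7/4, -3/2, -1, 0]  = -471/256
v_11 [RRBRRBRBRRR]  L=[-2, -15/8, -59/32]  R=[-471/256, -235/128, -117/64, -29/16, -7/4, -3/2, -1, 0]  = -943/512
v_12 [RRBRRBRBRRRB]  L=[-2, -15/8, -59/32, -943/512]  R=[-471/256, -235/128, -117/64, -29/16, -7/4, -3/2, -1, 0]  = -1885/1024
v_13 [RRBRRBRBRRRBR]  L=[-2, -15/8, -59/32, -943/512]  R=[-1885/1024, -471/256, -235/128, -117/64, -29/16, -7/4, -3/2, -1, 0]  = -3771/2048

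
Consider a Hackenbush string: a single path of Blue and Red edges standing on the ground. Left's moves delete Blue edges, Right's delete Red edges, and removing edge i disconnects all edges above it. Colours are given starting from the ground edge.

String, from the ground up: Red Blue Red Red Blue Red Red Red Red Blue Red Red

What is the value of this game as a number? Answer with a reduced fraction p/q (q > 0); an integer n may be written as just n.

-1783/2048

Recurse on prefixes of the 12-edge string Red Blue Red Red Blue Red Red Red Red Blue Red Red:
R: Left { — }, Right { 0 } — simplest -1
RB: Left { -1 }, Right { 0 } — simplest -1/2
RBR: Left { -1 }, Right { -1/2; 0 } — simplest -3/4
RBRR: Left { -1 }, Right { -3/4; -1/2; 0 } — simplest -7/8
RBRRB: Left { -1; -7/8 }, Right { -3/4; -1/2; 0 } — simplest -13/16
RBRRBR: Left { -1; -7/8 }, Right { -13/16; -3/4; -1/2; 0 } — simplest -27/32
RBRRBRR: Left { -1; -7/8 }, Right { -27/32; -13/16; -3/4; -1/2; 0 } — simplest -55/64
RBRRBRRR: Left { -1; -7/8 }, Right { -55/64; -27/32; -13/16; -3/4; -1/2; 0 } — simplest -111/128
RBRRBRRRR: Left { -1; -7/8 }, Right { -111/128; -55/64; -27/32; -13/16; -3/4; -1/2; 0 } — simplest -223/256
RBRRBRRRRB: Left { -1; -7/8; -223/256 }, Right { -111/128; -55/64; -27/32; -13/16; -3/4; -1/2; 0 } — simplest -445/512
RBRRBRRRRBR: Left { -1; -7/8; -223/256 }, Right { -445/512; -111/128; -55/64; -27/32; -13/16; -3/4; -1/2; 0 } — simplest -891/1024
RBRRBRRRRBRR: Left { -1; -7/8; -223/256 }, Right { -891/1024; -445/512; -111/128; -55/64; -27/32; -13/16; -3/4; -1/2; 0 } — simplest -1783/2048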